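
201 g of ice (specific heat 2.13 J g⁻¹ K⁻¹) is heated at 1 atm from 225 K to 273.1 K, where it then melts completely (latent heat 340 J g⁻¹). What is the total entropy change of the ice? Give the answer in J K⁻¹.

ΔS = 333 J/K

Warming step: ΔS₁ = m c ln(T_tr/T_i) = 201 × 2.13 × ln(273.1/225) = 82.94 J/K.
Phase change: ΔS₂ = +mL/T_tr = 201 × 340 / 273.1 = 250.2 J/K.
ΔS_total = (82.94) + (250.2) = 333 J/K.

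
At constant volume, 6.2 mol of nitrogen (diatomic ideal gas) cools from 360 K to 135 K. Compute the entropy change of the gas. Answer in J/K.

ΔS = -126 J/K

At constant volume, ΔS = nC_V ln(T₂/T₁) with C_V = 5R/2 = 20.79 J mol⁻¹ K⁻¹.
ΔS = 6.2 × 20.79 × ln(135/360) = -126 J/K.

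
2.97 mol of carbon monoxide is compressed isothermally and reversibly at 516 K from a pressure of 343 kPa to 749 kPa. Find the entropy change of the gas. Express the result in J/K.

ΔS_gas = -19.3 J/K

For an isothermal ideal gas ΔS_gas = nR ln(P₁/P₂) = 2.97 × 8.314 × ln(343/749) = -19.3 J/K.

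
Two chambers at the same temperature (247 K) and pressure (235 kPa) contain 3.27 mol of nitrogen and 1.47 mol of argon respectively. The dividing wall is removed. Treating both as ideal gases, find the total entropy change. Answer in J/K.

ΔS_mix = 24.4 J/K

Mole fractions: x_A = 3.27/4.74 = 0.69, x_B = 0.31.
ΔS_mix = −R(n_A ln x_A + n_B ln x_B) = −8.314 × (3.27 ln 0.69 + 1.47 ln 0.31) = 24.4 J/K.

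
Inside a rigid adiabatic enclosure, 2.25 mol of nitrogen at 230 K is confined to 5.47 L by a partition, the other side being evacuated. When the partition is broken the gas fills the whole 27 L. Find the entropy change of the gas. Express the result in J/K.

For an ideal gas in free expansion Q = 0 and W = 0, so T is unchanged.
Entropy is a state function; using a reversible isothermal path, ΔS_gas = nR ln(V₂/V₁) = 2.25 × 8.314 × ln(27/5.47) = 29.9 J/K.

ΔS_gas = 29.9 J/K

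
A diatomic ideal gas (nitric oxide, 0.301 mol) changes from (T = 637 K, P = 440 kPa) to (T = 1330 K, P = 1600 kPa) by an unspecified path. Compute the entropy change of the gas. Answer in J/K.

ΔS = 3.22 J/K

ΔS = nC_p ln(T₂/T₁) − nR ln(P₂/P₁), with C_p = 7R/2 = 29.1 J mol⁻¹ K⁻¹ for a diatomic ideal gas.
ΔS = 0.301 × [29.1 × ln(1330/637) − 8.314 × ln(1600/440)] = 3.22 J/K.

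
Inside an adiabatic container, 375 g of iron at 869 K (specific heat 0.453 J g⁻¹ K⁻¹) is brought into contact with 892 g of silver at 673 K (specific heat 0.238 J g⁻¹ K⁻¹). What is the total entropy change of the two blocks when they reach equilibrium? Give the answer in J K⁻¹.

Energy balance: T_f = (m₁c₁T₁ + m₂c₂T₂)/(m₁c₁ + m₂c₂) = 760.12 K.
ΔS₁ = m₁c₁ ln(T_f/T₁) = 169.875 × ln(760.12/869) = -22.74 J/K.
ΔS₂ = m₂c₂ ln(T_f/T₂) = 212.296 × ln(760.12/673) = 25.84 J/K.
ΔS_total = -22.74 + 25.84 = 3.1 J/K.

ΔS_total = 3.1 J/K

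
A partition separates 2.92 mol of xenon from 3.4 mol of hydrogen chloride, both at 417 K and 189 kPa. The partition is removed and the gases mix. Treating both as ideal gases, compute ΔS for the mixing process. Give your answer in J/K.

Mole fractions: x_A = 2.92/6.32 = 0.462, x_B = 0.538.
ΔS_mix = −R(n_A ln x_A + n_B ln x_B) = −8.314 × (2.92 ln 0.462 + 3.4 ln 0.538) = 36.3 J/K.

ΔS_mix = 36.3 J/K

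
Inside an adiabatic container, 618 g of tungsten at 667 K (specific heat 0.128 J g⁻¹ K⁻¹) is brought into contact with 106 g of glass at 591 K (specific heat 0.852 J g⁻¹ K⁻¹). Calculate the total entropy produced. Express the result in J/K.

ΔS_total = 0.309 J/K

Energy balance: T_f = (m₁c₁T₁ + m₂c₂T₂)/(m₁c₁ + m₂c₂) = 626.49 K.
ΔS₁ = m₁c₁ ln(T_f/T₁) = 79.104 × ln(626.49/667) = -4.957 J/K.
ΔS₂ = m₂c₂ ln(T_f/T₂) = 90.312 × ln(626.49/591) = 5.266 J/K.
ΔS_total = -4.957 + 5.266 = 0.309 J/K.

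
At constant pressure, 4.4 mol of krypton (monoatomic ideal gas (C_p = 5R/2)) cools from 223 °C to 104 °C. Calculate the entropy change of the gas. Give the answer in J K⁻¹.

ΔS = -25.1 J/K

In kelvin: T₁ = 496.15 K, T₂ = 377.15 K. At constant pressure, ΔS = nC_p ln(T₂/T₁) with C_p = 5R/2 = 20.79 J mol⁻¹ K⁻¹.
ΔS = 4.4 × 20.79 × ln(377.15/496.15) = -25.1 J/K.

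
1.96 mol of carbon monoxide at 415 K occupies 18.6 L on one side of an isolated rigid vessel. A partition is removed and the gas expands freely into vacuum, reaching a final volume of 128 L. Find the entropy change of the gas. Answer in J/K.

No heat is exchanged and no work is done, so the ideal-gas temperature stays constant.
Entropy is a state function; using a reversible isothermal path, ΔS_gas = nR ln(V₂/V₁) = 1.96 × 8.314 × ln(128/18.6) = 31.4 J/K.

ΔS_gas = 31.4 J/K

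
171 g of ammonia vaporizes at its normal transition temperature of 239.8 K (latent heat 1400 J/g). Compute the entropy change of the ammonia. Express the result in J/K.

Heat absorbed by the substance: Q = mL = 171 × 1400 = 239400 J.
At constant T, ΔS = Q_rev/T = 239400 / 239.8 = 998 J/K.

ΔS = 998 J/K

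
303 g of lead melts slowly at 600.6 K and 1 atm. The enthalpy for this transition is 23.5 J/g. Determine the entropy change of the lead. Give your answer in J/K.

Heat absorbed by the substance: Q = mL = 303 × 23.5 = 7120.5 J.
At constant T, ΔS = Q_rev/T = 7120.5 / 600.6 = 11.9 J/K.

ΔS = 11.9 J/K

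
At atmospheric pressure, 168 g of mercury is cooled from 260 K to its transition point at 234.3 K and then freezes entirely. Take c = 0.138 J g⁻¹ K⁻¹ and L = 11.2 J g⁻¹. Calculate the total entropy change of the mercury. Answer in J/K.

ΔS = -10.4 J/K

Cooling step: ΔS₁ = m c ln(T_tr/T_i) = 168 × 0.138 × ln(234.3/260) = -2.413 J/K.
Phase change: ΔS₂ = −mL/T_tr = −168 × 11.2 / 234.3 = -8.031 J/K.
ΔS_total = (-2.413) + (-8.031) = -10.4 J/K.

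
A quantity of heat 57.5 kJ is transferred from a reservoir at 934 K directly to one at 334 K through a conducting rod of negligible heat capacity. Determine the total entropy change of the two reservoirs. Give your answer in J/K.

ΔS_total = 111 J/K

ΔS_hot = −Q/T_H = −57500/934 = -61.56 J/K and ΔS_cold = +Q/T_C = 57500/334 = 172.2 J/K.
ΔS_total = -61.56 + 172.2 = 111 J/K, positive as the second law requires.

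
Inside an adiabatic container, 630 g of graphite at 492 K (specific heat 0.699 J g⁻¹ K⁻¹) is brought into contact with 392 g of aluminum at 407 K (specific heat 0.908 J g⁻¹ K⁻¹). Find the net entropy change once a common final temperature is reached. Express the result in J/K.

ΔS_total = 3.51 J/K

Energy balance: T_f = (m₁c₁T₁ + m₂c₂T₂)/(m₁c₁ + m₂c₂) = 454.01 K.
ΔS₁ = m₁c₁ ln(T_f/T₁) = 440.37 × ln(454.01/492) = -35.39 J/K.
ΔS₂ = m₂c₂ ln(T_f/T₂) = 355.936 × ln(454.01/407) = 38.9 J/K.
ΔS_total = -35.39 + 38.9 = 3.51 J/K.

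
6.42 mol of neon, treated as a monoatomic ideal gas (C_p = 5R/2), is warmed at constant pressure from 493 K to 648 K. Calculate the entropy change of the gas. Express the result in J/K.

ΔS = 36.5 J/K

At constant pressure, ΔS = nC_p ln(T₂/T₁) with C_p = 5R/2 = 20.79 J mol⁻¹ K⁻¹.
ΔS = 6.42 × 20.79 × ln(648/493) = 36.5 J/K.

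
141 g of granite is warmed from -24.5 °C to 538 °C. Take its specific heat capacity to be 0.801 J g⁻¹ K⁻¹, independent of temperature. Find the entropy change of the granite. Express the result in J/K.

ΔS = 134 J/K

In kelvin: T₁ = 248.65 K, T₂ = 811.15 K. ΔS = ∫dQ_rev/T = m c ln(T₂/T₁) = 141 × 0.801 × ln(811.15/248.65) = 134 J/K.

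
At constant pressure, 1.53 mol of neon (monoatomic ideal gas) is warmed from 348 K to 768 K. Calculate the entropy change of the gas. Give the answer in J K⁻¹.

ΔS = 25.2 J/K

At constant pressure, ΔS = nC_p ln(T₂/T₁) with C_p = 5R/2 = 20.79 J mol⁻¹ K⁻¹.
ΔS = 1.53 × 20.79 × ln(768/348) = 25.2 J/K.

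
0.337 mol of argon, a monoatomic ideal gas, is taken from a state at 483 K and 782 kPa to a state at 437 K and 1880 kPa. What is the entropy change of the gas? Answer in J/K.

ΔS = -3.16 J/K

ΔS = nC_p ln(T₂/T₁) − nR ln(P₂/P₁), with C_p = 5R/2 = 20.79 J mol⁻¹ K⁻¹ for a monoatomic ideal gas.
ΔS = 0.337 × [20.79 × ln(437/483) − 8.314 × ln(1880/782)] = -3.16 J/K.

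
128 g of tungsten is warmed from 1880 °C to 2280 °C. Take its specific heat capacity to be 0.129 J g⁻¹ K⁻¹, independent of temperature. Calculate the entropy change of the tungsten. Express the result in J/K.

ΔS = 2.81 J/K

In kelvin: T₁ = 2153.15 K, T₂ = 2553.15 K. ΔS = ∫dQ_rev/T = m c ln(T₂/T₁) = 128 × 0.129 × ln(2553.15/2153.15) = 2.81 J/K.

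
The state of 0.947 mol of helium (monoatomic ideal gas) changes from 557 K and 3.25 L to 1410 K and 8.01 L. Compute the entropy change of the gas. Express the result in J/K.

Entropy is a state function: ΔS = nC_V ln(T₂/T₁) + nR ln(V₂/V₁), with C_V = 3R/2 = 12.47 J mol⁻¹ K⁻¹ for a monoatomic ideal gas.
ΔS = 0.947 × [12.47 × ln(1410/557) + 8.314 × ln(8.01/3.25)] = 18.1 J/K.

ΔS = 18.1 J/K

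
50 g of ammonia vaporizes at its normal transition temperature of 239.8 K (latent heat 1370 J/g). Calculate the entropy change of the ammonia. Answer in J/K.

ΔS = 286 J/K

Heat absorbed by the substance: Q = mL = 50 × 1370 = 68500 J.
At constant T, ΔS = Q_rev/T = 68500 / 239.8 = 286 J/K.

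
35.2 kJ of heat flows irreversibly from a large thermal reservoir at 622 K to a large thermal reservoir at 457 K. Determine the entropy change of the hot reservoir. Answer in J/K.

ΔS_hot = -56.6 J/K

The hot reservoir loses heat Q, so ΔS_hot = −Q/T_H = −35200/622 = -56.6 J/K.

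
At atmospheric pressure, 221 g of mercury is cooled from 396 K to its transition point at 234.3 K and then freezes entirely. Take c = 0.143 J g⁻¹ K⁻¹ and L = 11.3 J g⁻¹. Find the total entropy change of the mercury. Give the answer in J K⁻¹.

Cooling step: ΔS₁ = m c ln(T_tr/T_i) = 221 × 0.143 × ln(234.3/396) = -16.59 J/K.
Phase change: ΔS₂ = −mL/T_tr = −221 × 11.3 / 234.3 = -10.66 J/K.
ΔS_total = (-16.59) + (-10.66) = -27.2 J/K.

ΔS = -27.2 J/K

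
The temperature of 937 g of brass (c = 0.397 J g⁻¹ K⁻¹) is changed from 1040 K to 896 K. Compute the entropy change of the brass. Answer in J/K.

ΔS = -55.4 J/K

ΔS = ∫dQ_rev/T = m c ln(T₂/T₁) = 937 × 0.397 × ln(896/1040) = -55.4 J/K.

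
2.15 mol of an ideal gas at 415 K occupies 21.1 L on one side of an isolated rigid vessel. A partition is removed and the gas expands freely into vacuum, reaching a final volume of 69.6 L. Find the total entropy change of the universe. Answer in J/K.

No heat is exchanged and no work is done, so the ideal-gas temperature stays constant.
Entropy is a state function; using a reversible isothermal path, ΔS_gas = nR ln(V₂/V₁) = 2.15 × 8.314 × ln(69.6/21.1) = 21.3 J/K.
The insulated surroundings exchange no heat, so ΔS_surr = 0 and ΔS_universe = ΔS_gas.

ΔS_universe = 21.3 J/K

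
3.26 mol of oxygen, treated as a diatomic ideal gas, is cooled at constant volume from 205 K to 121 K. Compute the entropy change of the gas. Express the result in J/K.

ΔS = -35.7 J/K

At constant volume, ΔS = nC_V ln(T₂/T₁) with C_V = 5R/2 = 20.79 J mol⁻¹ K⁻¹.
ΔS = 3.26 × 20.79 × ln(121/205) = -35.7 J/K.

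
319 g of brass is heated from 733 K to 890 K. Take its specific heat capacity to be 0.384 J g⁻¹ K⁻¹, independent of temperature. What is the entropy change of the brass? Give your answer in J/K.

ΔS = 23.8 J/K

ΔS = ∫dQ_rev/T = m c ln(T₂/T₁) = 319 × 0.384 × ln(890/733) = 23.8 J/K.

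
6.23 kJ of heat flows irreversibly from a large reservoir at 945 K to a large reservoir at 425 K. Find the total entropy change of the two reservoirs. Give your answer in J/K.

ΔS_hot = −Q/T_H = −6230/945 = -6.593 J/K and ΔS_cold = +Q/T_C = 6230/425 = 14.66 J/K.
ΔS_total = -6.593 + 14.66 = 8.07 J/K, positive as the second law requires.

ΔS_total = 8.07 J/K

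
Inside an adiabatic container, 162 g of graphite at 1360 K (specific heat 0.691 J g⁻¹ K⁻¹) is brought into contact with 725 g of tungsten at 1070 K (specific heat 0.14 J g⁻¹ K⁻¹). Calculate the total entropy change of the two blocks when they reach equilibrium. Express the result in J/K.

ΔS_total = 1.52 J/K

Energy balance: T_f = (m₁c₁T₁ + m₂c₂T₂)/(m₁c₁ + m₂c₂) = 1222.1 K.
ΔS₁ = m₁c₁ ln(T_f/T₁) = 111.942 × ln(1222.1/1360) = -11.97 J/K.
ΔS₂ = m₂c₂ ln(T_f/T₂) = 101.5 × ln(1222.1/1070) = 13.49 J/K.
ΔS_total = -11.97 + 13.49 = 1.52 J/K.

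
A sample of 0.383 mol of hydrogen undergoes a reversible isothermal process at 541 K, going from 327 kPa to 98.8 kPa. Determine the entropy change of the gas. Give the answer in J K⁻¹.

ΔS_gas = 3.81 J/K

For an isothermal ideal gas ΔS_gas = nR ln(P₁/P₂) = 0.383 × 8.314 × ln(327/98.8) = 3.81 J/K.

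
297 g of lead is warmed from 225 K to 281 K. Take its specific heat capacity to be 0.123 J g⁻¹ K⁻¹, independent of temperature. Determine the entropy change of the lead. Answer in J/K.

ΔS = 8.12 J/K

ΔS = ∫dQ_rev/T = m c ln(T₂/T₁) = 297 × 0.123 × ln(281/225) = 8.12 J/K.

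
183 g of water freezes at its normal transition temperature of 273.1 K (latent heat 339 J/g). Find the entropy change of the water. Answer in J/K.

Heat released by the substance: Q = −mL = −183 × 339 = −62037 J.
At constant T, ΔS = Q_rev/T = −62037 / 273.1 = -227 J/K.

ΔS = -227 J/K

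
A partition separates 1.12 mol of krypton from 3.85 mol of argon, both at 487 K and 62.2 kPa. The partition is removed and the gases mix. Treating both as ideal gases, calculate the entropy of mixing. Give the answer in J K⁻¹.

ΔS_mix = 22 J/K

Mole fractions: x_A = 1.12/4.97 = 0.225, x_B = 0.775.
ΔS_mix = −R(n_A ln x_A + n_B ln x_B) = −8.314 × (1.12 ln 0.225 + 3.85 ln 0.775) = 22 J/K.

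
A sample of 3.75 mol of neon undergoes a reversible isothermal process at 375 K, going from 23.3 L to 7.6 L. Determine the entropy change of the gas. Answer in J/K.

ΔS_gas = -34.9 J/K

For an isothermal ideal gas ΔS_gas = nR ln(V₂/V₁) = 3.75 × 8.314 × ln(7.6/23.3) = -34.9 J/K.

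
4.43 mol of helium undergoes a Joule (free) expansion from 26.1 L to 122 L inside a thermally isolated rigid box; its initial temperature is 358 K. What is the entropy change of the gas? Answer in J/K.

For an ideal gas in free expansion Q = 0 and W = 0, so T is unchanged.
Entropy is a state function; using a reversible isothermal path, ΔS_gas = nR ln(V₂/V₁) = 4.43 × 8.314 × ln(122/26.1) = 56.8 J/K.

ΔS_gas = 56.8 J/K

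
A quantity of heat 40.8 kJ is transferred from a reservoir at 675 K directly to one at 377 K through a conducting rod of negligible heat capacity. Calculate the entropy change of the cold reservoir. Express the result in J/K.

ΔS_cold = 108 J/K

The cold reservoir gains heat Q, so ΔS_cold = +Q/T_C = 40800/377 = 108 J/K.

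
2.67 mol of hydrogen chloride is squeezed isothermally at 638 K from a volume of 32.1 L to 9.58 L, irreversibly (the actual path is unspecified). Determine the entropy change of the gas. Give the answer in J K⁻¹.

ΔS_gas = -26.8 J/K

Entropy is a state function, so ΔS_gas depends only on the end states.
For an isothermal ideal gas ΔS_gas = nR ln(V₂/V₁) = 2.67 × 8.314 × ln(9.58/32.1) = -26.8 J/K.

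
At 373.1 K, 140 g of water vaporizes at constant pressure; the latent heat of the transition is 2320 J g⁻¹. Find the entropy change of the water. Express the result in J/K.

ΔS = 871 J/K

Heat absorbed by the substance: Q = mL = 140 × 2320 = 324800 J.
At constant T, ΔS = Q_rev/T = 324800 / 373.1 = 871 J/K.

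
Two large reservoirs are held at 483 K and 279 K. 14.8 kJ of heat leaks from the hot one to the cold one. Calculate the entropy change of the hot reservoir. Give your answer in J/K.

ΔS_hot = -30.6 J/K

The hot reservoir loses heat Q, so ΔS_hot = −Q/T_H = −14800/483 = -30.6 J/K.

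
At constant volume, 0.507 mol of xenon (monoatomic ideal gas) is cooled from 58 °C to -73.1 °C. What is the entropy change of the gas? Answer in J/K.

ΔS = -3.19 J/K

In kelvin: T₁ = 331.15 K, T₂ = 200.05 K. At constant volume, ΔS = nC_V ln(T₂/T₁) with C_V = 3R/2 = 12.47 J mol⁻¹ K⁻¹.
ΔS = 0.507 × 12.47 × ln(200.05/331.15) = -3.19 J/K.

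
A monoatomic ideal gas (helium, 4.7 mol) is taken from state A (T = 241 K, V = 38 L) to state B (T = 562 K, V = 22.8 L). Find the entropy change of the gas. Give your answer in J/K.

Entropy is a state function: ΔS = nC_V ln(T₂/T₁) + nR ln(V₂/V₁), with C_V = 3R/2 = 12.47 J mol⁻¹ K⁻¹ for a monoatomic ideal gas.
ΔS = 4.7 × [12.47 × ln(562/241) + 8.314 × ln(22.8/38)] = 29.7 J/K.

ΔS = 29.7 J/K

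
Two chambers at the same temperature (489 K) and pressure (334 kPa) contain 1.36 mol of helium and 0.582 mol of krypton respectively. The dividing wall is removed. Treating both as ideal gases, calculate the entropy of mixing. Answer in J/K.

ΔS_mix = 9.86 J/K

Mole fractions: x_A = 1.36/1.94 = 0.7, x_B = 0.3.
ΔS_mix = −R(n_A ln x_A + n_B ln x_B) = −8.314 × (1.36 ln 0.7 + 0.582 ln 0.3) = 9.86 J/K.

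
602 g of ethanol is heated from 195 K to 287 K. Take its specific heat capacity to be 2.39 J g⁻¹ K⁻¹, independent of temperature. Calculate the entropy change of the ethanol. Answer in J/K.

ΔS = 556 J/K

ΔS = ∫dQ_rev/T = m c ln(T₂/T₁) = 602 × 2.39 × ln(287/195) = 556 J/K.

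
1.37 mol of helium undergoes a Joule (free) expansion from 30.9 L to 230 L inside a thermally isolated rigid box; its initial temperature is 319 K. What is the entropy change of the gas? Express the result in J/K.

ΔS_gas = 22.9 J/K

No heat is exchanged and no work is done, so the ideal-gas temperature stays constant.
Entropy is a state function; using a reversible isothermal path, ΔS_gas = nR ln(V₂/V₁) = 1.37 × 8.314 × ln(230/30.9) = 22.9 J/K.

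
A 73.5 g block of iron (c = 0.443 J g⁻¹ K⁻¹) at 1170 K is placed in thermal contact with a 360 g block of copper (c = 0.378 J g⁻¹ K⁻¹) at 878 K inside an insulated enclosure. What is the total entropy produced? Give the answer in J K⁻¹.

ΔS_total = 1.15 J/K

Energy balance: T_f = (m₁c₁T₁ + m₂c₂T₂)/(m₁c₁ + m₂c₂) = 934.38 K.
ΔS₁ = m₁c₁ ln(T_f/T₁) = 32.5605 × ln(934.38/1170) = -7.322 J/K.
ΔS₂ = m₂c₂ ln(T_f/T₂) = 136.08 × ln(934.38/878) = 8.469 J/K.
ΔS_total = -7.322 + 8.469 = 1.15 J/K.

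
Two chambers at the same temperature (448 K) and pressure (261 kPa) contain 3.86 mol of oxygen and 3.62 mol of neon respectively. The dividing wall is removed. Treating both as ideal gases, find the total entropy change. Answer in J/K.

Mole fractions: x_A = 3.86/7.48 = 0.516, x_B = 0.484.
ΔS_mix = −R(n_A ln x_A + n_B ln x_B) = −8.314 × (3.86 ln 0.516 + 3.62 ln 0.484) = 43.1 J/K.

ΔS_mix = 43.1 J/K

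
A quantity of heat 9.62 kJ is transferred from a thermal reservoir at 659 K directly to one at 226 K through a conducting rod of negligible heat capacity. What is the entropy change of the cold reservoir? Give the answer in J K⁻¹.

The cold reservoir gains heat Q, so ΔS_cold = +Q/T_C = 9620/226 = 42.6 J/K.

ΔS_cold = 42.6 J/K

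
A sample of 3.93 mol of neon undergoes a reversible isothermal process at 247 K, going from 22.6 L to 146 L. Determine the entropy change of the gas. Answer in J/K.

ΔS_gas = 61 J/K

For an isothermal ideal gas ΔS_gas = nR ln(V₂/V₁) = 3.93 × 8.314 × ln(146/22.6) = 61 J/K.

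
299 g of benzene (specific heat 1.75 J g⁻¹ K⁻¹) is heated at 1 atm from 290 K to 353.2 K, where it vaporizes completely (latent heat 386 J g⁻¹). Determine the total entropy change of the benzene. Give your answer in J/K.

Warming step: ΔS₁ = m c ln(T_tr/T_i) = 299 × 1.75 × ln(353.2/290) = 103.2 J/K.
Phase change: ΔS₂ = +mL/T_tr = 299 × 386 / 353.2 = 326.8 J/K.
ΔS_total = (103.2) + (326.8) = 430 J/K.

ΔS = 430 J/K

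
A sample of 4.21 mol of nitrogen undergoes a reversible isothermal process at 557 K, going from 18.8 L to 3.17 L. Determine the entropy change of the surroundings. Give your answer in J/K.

ΔS_surr = 62.3 J/K

For an isothermal ideal gas ΔS_gas = nR ln(V₂/V₁) = 4.21 × 8.314 × ln(3.17/18.8) = -62.3 J/K.
The process is reversible, so ΔS_surr = −ΔS_gas = 62.3 J/K and ΔS_universe = 0.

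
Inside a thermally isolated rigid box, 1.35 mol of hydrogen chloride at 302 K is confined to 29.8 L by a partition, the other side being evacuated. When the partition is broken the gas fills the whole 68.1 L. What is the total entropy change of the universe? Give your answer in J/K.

No heat is exchanged and no work is done, so the ideal-gas temperature stays constant.
Entropy is a state function; using a reversible isothermal path, ΔS_gas = nR ln(V₂/V₁) = 1.35 × 8.314 × ln(68.1/29.8) = 9.28 J/K.
The insulated surroundings exchange no heat, so ΔS_surr = 0 and ΔS_universe = ΔS_gas.

ΔS_universe = 9.28 J/K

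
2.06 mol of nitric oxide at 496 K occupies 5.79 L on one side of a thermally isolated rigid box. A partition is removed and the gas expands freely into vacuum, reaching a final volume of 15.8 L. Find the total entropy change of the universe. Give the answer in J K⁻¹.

For an ideal gas in free expansion Q = 0 and W = 0, so T is unchanged.
Entropy is a state function; using a reversible isothermal path, ΔS_gas = nR ln(V₂/V₁) = 2.06 × 8.314 × ln(15.8/5.79) = 17.2 J/K.
The insulated surroundings exchange no heat, so ΔS_surr = 0 and ΔS_universe = ΔS_gas.

ΔS_universe = 17.2 J/K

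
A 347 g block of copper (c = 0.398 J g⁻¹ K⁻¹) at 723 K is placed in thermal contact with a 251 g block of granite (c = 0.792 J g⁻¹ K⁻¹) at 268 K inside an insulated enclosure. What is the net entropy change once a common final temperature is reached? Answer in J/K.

Energy balance: T_f = (m₁c₁T₁ + m₂c₂T₂)/(m₁c₁ + m₂c₂) = 454.52 K.
ΔS₁ = m₁c₁ ln(T_f/T₁) = 138.106 × ln(454.52/723) = -64.1 J/K.
ΔS₂ = m₂c₂ ln(T_f/T₂) = 198.792 × ln(454.52/268) = 105 J/K.
ΔS_total = -64.1 + 105 = 40.9 J/K.

ΔS_total = 40.9 J/K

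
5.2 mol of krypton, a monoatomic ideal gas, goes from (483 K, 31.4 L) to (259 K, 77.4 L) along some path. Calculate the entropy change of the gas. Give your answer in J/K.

ΔS = -1.41 J/K

Entropy is a state function: ΔS = nC_V ln(T₂/T₁) + nR ln(V₂/V₁), with C_V = 3R/2 = 12.47 J mol⁻¹ K⁻¹ for a monoatomic ideal gas.
ΔS = 5.2 × [12.47 × ln(259/483) + 8.314 × ln(77.4/31.4)] = -1.41 J/K.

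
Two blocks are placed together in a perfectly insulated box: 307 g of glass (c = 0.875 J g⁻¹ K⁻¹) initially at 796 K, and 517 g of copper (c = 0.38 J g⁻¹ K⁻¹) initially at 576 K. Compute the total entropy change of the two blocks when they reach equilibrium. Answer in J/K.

Energy balance: T_f = (m₁c₁T₁ + m₂c₂T₂)/(m₁c₁ + m₂c₂) = 703.07 K.
ΔS₁ = m₁c₁ ln(T_f/T₁) = 268.625 × ln(703.07/796) = -33.349 J/K.
ΔS₂ = m₂c₂ ln(T_f/T₂) = 196.46 × ln(703.07/576) = 39.164 J/K.
ΔS_total = -33.349 + 39.164 = 5.82 J/K.

ΔS_total = 5.82 J/K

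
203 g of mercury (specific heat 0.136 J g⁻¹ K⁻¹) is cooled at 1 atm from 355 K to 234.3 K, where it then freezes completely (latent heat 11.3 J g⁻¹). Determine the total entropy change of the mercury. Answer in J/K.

ΔS = -21.3 J/K

Cooling step: ΔS₁ = m c ln(T_tr/T_i) = 203 × 0.136 × ln(234.3/355) = -11.47 J/K.
Phase change: ΔS₂ = −mL/T_tr = −203 × 11.3 / 234.3 = -9.79 J/K.
ΔS_total = (-11.47) + (-9.79) = -21.3 J/K.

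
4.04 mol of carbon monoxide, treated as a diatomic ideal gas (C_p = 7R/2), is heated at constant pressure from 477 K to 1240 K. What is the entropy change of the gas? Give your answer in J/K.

ΔS = 112 J/K

At constant pressure, ΔS = nC_p ln(T₂/T₁) with C_p = 7R/2 = 29.1 J mol⁻¹ K⁻¹.
ΔS = 4.04 × 29.1 × ln(1240/477) = 112 J/K.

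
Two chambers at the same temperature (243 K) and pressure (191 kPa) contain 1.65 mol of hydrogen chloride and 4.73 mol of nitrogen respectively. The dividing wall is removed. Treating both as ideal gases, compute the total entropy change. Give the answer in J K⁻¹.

ΔS_mix = 30.3 J/K

Mole fractions: x_A = 1.65/6.38 = 0.259, x_B = 0.741.
ΔS_mix = −R(n_A ln x_A + n_B ln x_B) = −8.314 × (1.65 ln 0.259 + 4.73 ln 0.741) = 30.3 J/K.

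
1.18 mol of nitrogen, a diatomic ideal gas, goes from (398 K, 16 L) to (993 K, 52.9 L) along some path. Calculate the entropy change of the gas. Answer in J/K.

Entropy is a state function: ΔS = nC_V ln(T₂/T₁) + nR ln(V₂/V₁), with C_V = 5R/2 = 20.79 J mol⁻¹ K⁻¹ for a diatomic ideal gas.
ΔS = 1.18 × [20.79 × ln(993/398) + 8.314 × ln(52.9/16)] = 34.2 J/K.

ΔS = 34.2 J/K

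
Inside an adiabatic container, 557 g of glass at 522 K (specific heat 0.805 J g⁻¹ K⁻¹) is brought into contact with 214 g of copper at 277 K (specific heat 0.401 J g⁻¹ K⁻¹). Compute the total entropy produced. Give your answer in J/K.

Energy balance: T_f = (m₁c₁T₁ + m₂c₂T₂)/(m₁c₁ + m₂c₂) = 482.64 K.
ΔS₁ = m₁c₁ ln(T_f/T₁) = 448.385 × ln(482.64/522) = -35.15 J/K.
ΔS₂ = m₂c₂ ln(T_f/T₂) = 85.814 × ln(482.64/277) = 47.65 J/K.
ΔS_total = -35.15 + 47.65 = 12.5 J/K.

ΔS_total = 12.5 J/K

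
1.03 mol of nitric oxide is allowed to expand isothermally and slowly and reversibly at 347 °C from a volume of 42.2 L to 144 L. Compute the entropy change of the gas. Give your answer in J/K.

ΔS_gas = 10.5 J/K

For an isothermal ideal gas ΔS_gas = nR ln(V₂/V₁) = 1.03 × 8.314 × ln(144/42.2) = 10.5 J/K.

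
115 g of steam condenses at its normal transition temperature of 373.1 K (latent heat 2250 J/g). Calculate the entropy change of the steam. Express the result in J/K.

ΔS = -694 J/K

Heat released by the substance: Q = −mL = −115 × 2250 = −258750 J.
At constant T, ΔS = Q_rev/T = −258750 / 373.1 = -694 J/K.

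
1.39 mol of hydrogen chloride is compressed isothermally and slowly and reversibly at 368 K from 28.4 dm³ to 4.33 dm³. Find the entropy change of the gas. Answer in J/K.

ΔS_gas = -21.7 J/K

For an isothermal ideal gas ΔS_gas = nR ln(V₂/V₁) = 1.39 × 8.314 × ln(4.33/28.4) = -21.7 J/K.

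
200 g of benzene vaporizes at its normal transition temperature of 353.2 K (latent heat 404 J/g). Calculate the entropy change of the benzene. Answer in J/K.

Heat absorbed by the substance: Q = mL = 200 × 404 = 80800 J.
At constant T, ΔS = Q_rev/T = 80800 / 353.2 = 229 J/K.

ΔS = 229 J/K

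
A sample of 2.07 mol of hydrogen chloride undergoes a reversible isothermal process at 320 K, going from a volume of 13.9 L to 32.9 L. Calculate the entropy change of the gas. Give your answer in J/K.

ΔS_gas = 14.8 J/K

For an isothermal ideal gas ΔS_gas = nR ln(V₂/V₁) = 2.07 × 8.314 × ln(32.9/13.9) = 14.8 J/K.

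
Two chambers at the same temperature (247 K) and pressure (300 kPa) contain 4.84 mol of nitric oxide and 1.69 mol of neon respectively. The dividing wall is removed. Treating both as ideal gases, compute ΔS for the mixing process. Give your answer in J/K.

ΔS_mix = 31 J/K

Mole fractions: x_A = 4.84/6.53 = 0.741, x_B = 0.259.
ΔS_mix = −R(n_A ln x_A + n_B ln x_B) = −8.314 × (4.84 ln 0.741 + 1.69 ln 0.259) = 31 J/K.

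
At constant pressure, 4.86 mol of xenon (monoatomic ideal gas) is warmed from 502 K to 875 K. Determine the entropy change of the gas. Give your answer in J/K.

ΔS = 56.1 J/K

At constant pressure, ΔS = nC_p ln(T₂/T₁) with C_p = 5R/2 = 20.79 J mol⁻¹ K⁻¹.
ΔS = 4.86 × 20.79 × ln(875/502) = 56.1 J/K.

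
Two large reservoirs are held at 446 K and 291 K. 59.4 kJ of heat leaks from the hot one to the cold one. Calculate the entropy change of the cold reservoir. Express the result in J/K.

ΔS_cold = 204 J/K

The cold reservoir gains heat Q, so ΔS_cold = +Q/T_C = 59400/291 = 204 J/K.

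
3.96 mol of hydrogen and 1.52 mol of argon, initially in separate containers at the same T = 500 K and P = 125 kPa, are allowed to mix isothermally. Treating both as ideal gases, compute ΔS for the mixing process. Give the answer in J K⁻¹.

ΔS_mix = 26.9 J/K

Mole fractions: x_A = 3.96/5.48 = 0.723, x_B = 0.277.
ΔS_mix = −R(n_A ln x_A + n_B ln x_B) = −8.314 × (3.96 ln 0.723 + 1.52 ln 0.277) = 26.9 J/K.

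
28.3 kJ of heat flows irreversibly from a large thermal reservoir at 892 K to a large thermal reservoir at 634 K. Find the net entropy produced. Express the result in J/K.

ΔS_total = 12.9 J/K

ΔS_hot = −Q/T_H = −28300/892 = -31.73 J/K and ΔS_cold = +Q/T_C = 28300/634 = 44.64 J/K.
ΔS_total = -31.73 + 44.64 = 12.9 J/K, positive as the second law requires.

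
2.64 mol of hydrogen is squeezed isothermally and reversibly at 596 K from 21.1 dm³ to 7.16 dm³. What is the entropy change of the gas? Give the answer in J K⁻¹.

ΔS_gas = -23.7 J/K

For an isothermal ideal gas ΔS_gas = nR ln(V₂/V₁) = 2.64 × 8.314 × ln(7.16/21.1) = -23.7 J/K.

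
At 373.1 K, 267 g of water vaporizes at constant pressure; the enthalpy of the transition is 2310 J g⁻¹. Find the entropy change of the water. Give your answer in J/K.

Heat absorbed by the substance: Q = mL = 267 × 2310 = 616770 J.
At constant T, ΔS = Q_rev/T = 616770 / 373.1 = 1650 J/K.

ΔS = 1650 J/K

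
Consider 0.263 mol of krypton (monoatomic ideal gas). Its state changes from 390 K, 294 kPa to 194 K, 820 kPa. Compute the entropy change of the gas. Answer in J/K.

ΔS = -6.06 J/K

ΔS = nC_p ln(T₂/T₁) − nR ln(P₂/P₁), with C_p = 5R/2 = 20.79 J mol⁻¹ K⁻¹ for a monoatomic ideal gas.
ΔS = 0.263 × [20.79 × ln(194/390) − 8.314 × ln(820/294)] = -6.06 J/K.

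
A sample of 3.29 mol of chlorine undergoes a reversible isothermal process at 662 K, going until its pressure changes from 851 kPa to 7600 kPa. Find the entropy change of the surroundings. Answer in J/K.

For an isothermal ideal gas ΔS_gas = nR ln(P₁/P₂) = 3.29 × 8.314 × ln(851/7600) = -59.9 J/K.
The process is reversible, so ΔS_surr = −ΔS_gas = 59.9 J/K and ΔS_universe = 0.

ΔS_surr = 59.9 J/K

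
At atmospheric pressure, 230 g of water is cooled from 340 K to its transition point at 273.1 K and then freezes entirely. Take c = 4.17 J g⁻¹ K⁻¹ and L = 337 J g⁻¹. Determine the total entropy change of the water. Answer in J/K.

ΔS = -494 J/K

Cooling step: ΔS₁ = m c ln(T_tr/T_i) = 230 × 4.17 × ln(273.1/340) = -210.1 J/K.
Phase change: ΔS₂ = −mL/T_tr = −230 × 337 / 273.1 = -283.8 J/K.
ΔS_total = (-210.1) + (-283.8) = -494 J/K.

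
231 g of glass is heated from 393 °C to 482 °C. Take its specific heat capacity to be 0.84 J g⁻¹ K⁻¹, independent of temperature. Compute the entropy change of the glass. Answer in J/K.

In kelvin: T₁ = 666.15 K, T₂ = 755.15 K. ΔS = ∫dQ_rev/T = m c ln(T₂/T₁) = 231 × 0.84 × ln(755.15/666.15) = 24.3 J/K.

ΔS = 24.3 J/K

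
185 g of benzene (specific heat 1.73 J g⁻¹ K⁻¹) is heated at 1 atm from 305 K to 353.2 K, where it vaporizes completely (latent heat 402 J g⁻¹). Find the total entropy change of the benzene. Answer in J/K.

Warming step: ΔS₁ = m c ln(T_tr/T_i) = 185 × 1.73 × ln(353.2/305) = 46.96 J/K.
Phase change: ΔS₂ = +mL/T_tr = 185 × 402 / 353.2 = 210.6 J/K.
ΔS_total = (46.96) + (210.6) = 258 J/K.

ΔS = 258 J/K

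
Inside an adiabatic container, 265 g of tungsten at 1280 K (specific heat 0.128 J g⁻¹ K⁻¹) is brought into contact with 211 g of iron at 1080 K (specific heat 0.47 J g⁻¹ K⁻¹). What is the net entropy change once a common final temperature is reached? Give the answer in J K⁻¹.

Energy balance: T_f = (m₁c₁T₁ + m₂c₂T₂)/(m₁c₁ + m₂c₂) = 1131 K.
ΔS₁ = m₁c₁ ln(T_f/T₁) = 33.92 × ln(1131/1280) = -4.1987 J/K.
ΔS₂ = m₂c₂ ln(T_f/T₂) = 99.17 × ln(1131/1080) = 4.5735 J/K.
ΔS_total = -4.1987 + 4.5735 = 0.375 J/K.

ΔS_total = 0.375 J/K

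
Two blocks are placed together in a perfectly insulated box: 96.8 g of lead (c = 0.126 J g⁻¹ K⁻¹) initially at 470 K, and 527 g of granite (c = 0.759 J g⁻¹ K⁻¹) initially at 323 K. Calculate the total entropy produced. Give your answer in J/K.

Energy balance: T_f = (m₁c₁T₁ + m₂c₂T₂)/(m₁c₁ + m₂c₂) = 327.35 K.
ΔS₁ = m₁c₁ ln(T_f/T₁) = 12.1968 × ln(327.35/470) = -4.412 J/K.
ΔS₂ = m₂c₂ ln(T_f/T₂) = 399.993 × ln(327.35/323) = 5.351 J/K.
ΔS_total = -4.412 + 5.351 = 0.939 J/K.

ΔS_total = 0.939 J/K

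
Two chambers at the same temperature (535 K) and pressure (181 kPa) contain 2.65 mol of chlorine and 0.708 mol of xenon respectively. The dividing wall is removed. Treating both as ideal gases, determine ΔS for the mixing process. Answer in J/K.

Mole fractions: x_A = 2.65/3.36 = 0.789, x_B = 0.211.
ΔS_mix = −R(n_A ln x_A + n_B ln x_B) = −8.314 × (2.65 ln 0.789 + 0.708 ln 0.211) = 14.4 J/K.

ΔS_mix = 14.4 J/K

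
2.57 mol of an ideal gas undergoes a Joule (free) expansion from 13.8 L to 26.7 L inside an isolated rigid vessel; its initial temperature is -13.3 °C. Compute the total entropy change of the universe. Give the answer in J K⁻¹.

ΔS_universe = 14.1 J/K

No heat is exchanged and no work is done, so the ideal-gas temperature stays constant.
Entropy is a state function; using a reversible isothermal path, ΔS_gas = nR ln(V₂/V₁) = 2.57 × 8.314 × ln(26.7/13.8) = 14.1 J/K.
The insulated surroundings exchange no heat, so ΔS_surr = 0 and ΔS_universe = ΔS_gas.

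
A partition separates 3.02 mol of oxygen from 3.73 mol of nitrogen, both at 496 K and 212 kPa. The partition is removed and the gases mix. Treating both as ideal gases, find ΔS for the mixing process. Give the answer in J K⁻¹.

ΔS_mix = 38.6 J/K

Mole fractions: x_A = 3.02/6.75 = 0.447, x_B = 0.553.
ΔS_mix = −R(n_A ln x_A + n_B ln x_B) = −8.314 × (3.02 ln 0.447 + 3.73 ln 0.553) = 38.6 J/K.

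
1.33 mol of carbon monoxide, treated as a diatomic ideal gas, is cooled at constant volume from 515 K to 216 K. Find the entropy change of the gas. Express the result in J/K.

ΔS = -24 J/K

At constant volume, ΔS = nC_V ln(T₂/T₁) with C_V = 5R/2 = 20.79 J mol⁻¹ K⁻¹.
ΔS = 1.33 × 20.79 × ln(216/515) = -24 J/K.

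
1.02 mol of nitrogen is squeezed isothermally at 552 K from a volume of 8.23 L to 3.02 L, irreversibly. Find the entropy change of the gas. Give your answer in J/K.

ΔS_gas = -8.5 J/K

Entropy is a state function, so ΔS_gas depends only on the end states.
For an isothermal ideal gas ΔS_gas = nR ln(V₂/V₁) = 1.02 × 8.314 × ln(3.02/8.23) = -8.5 J/K.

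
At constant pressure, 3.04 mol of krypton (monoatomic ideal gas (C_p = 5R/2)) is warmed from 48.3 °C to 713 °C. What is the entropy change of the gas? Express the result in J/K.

In kelvin: T₁ = 321.45 K, T₂ = 986.15 K. At constant pressure, ΔS = nC_p ln(T₂/T₁) with C_p = 5R/2 = 20.79 J mol⁻¹ K⁻¹.
ΔS = 3.04 × 20.79 × ln(986.15/321.45) = 70.8 J/K.

ΔS = 70.8 J/K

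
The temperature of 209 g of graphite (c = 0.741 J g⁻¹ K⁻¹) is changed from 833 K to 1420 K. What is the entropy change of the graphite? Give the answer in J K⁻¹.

ΔS = ∫dQ_rev/T = m c ln(T₂/T₁) = 209 × 0.741 × ln(1420/833) = 82.6 J/K.

ΔS = 82.6 J/K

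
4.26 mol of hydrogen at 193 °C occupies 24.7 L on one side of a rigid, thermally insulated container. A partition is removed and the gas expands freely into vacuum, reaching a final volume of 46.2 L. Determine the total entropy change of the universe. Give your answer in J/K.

ΔS_universe = 22.2 J/K

No heat is exchanged and no work is done, so the ideal-gas temperature stays constant.
Entropy is a state function; using a reversible isothermal path, ΔS_gas = nR ln(V₂/V₁) = 4.26 × 8.314 × ln(46.2/24.7) = 22.2 J/K.
The insulated surroundings exchange no heat, so ΔS_surr = 0 and ΔS_universe = ΔS_gas.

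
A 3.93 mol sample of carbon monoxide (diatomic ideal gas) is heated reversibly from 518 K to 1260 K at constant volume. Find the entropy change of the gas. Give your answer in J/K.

ΔS = 72.6 J/K

At constant volume, ΔS = nC_V ln(T₂/T₁) with C_V = 5R/2 = 20.79 J mol⁻¹ K⁻¹.
ΔS = 3.93 × 20.79 × ln(1260/518) = 72.6 J/K.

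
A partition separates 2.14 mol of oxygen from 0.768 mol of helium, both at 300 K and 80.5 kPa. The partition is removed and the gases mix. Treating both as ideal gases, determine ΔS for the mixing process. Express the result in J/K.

Mole fractions: x_A = 2.14/2.91 = 0.736, x_B = 0.264.
ΔS_mix = −R(n_A ln x_A + n_B ln x_B) = −8.314 × (2.14 ln 0.736 + 0.768 ln 0.264) = 14 J/K.

ΔS_mix = 14 J/K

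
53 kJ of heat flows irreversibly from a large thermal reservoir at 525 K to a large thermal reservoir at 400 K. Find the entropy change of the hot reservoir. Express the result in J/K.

ΔS_hot = -101 J/K

The hot reservoir loses heat Q, so ΔS_hot = −Q/T_H = −53000/525 = -101 J/K.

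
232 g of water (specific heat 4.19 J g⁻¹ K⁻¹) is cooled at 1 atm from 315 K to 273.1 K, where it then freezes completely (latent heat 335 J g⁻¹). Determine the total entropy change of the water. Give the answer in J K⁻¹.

Cooling step: ΔS₁ = m c ln(T_tr/T_i) = 232 × 4.19 × ln(273.1/315) = -138.7 J/K.
Phase change: ΔS₂ = −mL/T_tr = −232 × 335 / 273.1 = -284.6 J/K.
ΔS_total = (-138.7) + (-284.6) = -423 J/K.

ΔS = -423 J/K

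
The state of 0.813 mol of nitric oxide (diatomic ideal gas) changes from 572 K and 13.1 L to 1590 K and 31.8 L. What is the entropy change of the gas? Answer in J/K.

ΔS = 23.3 J/K

Entropy is a state function: ΔS = nC_V ln(T₂/T₁) + nR ln(V₂/V₁), with C_V = 5R/2 = 20.79 J mol⁻¹ K⁻¹ for a diatomic ideal gas.
ΔS = 0.813 × [20.79 × ln(1590/572) + 8.314 × ln(31.8/13.1)] = 23.3 J/K.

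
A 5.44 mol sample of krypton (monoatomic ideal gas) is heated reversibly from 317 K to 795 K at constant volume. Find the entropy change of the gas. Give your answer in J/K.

At constant volume, ΔS = nC_V ln(T₂/T₁) with C_V = 3R/2 = 12.47 J mol⁻¹ K⁻¹.
ΔS = 5.44 × 12.47 × ln(795/317) = 62.4 J/K.

ΔS = 62.4 J/K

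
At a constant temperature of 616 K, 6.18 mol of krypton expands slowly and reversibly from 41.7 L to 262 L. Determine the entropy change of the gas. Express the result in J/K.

For an isothermal ideal gas ΔS_gas = nR ln(V₂/V₁) = 6.18 × 8.314 × ln(262/41.7) = 94.4 J/K.

ΔS_gas = 94.4 J/K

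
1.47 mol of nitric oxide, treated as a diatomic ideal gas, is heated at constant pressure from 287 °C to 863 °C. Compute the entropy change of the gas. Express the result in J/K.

In kelvin: T₁ = 560.15 K, T₂ = 1136.15 K. At constant pressure, ΔS = nC_p ln(T₂/T₁) with C_p = 7R/2 = 29.1 J mol⁻¹ K⁻¹.
ΔS = 1.47 × 29.1 × ln(1136.15/560.15) = 30.3 J/K.

ΔS = 30.3 J/K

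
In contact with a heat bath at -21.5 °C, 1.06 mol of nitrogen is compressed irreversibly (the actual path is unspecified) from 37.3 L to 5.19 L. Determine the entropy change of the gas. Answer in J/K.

ΔS_gas = -17.4 J/K

Entropy is a state function, so ΔS_gas depends only on the end states.
For an isothermal ideal gas ΔS_gas = nR ln(V₂/V₁) = 1.06 × 8.314 × ln(5.19/37.3) = -17.4 J/K.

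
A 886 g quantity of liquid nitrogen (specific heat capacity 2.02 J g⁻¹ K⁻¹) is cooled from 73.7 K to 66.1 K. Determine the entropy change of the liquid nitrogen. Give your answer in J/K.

ΔS = -195 J/K

ΔS = ∫dQ_rev/T = m c ln(T₂/T₁) = 886 × 2.02 × ln(66.1/73.7) = -195 J/K.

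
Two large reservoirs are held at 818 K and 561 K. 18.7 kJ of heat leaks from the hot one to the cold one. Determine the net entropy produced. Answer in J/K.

ΔS_hot = −Q/T_H = −18700/818 = -22.86 J/K and ΔS_cold = +Q/T_C = 18700/561 = 33.33 J/K.
ΔS_total = -22.86 + 33.33 = 10.5 J/K, positive as the second law requires.

ΔS_total = 10.5 J/K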